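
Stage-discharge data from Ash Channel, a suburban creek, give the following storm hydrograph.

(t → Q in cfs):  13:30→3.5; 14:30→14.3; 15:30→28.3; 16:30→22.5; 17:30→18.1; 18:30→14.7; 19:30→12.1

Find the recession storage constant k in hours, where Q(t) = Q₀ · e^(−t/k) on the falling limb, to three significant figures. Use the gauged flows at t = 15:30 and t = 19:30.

k ≈ 4.71 h

On the falling limb, Q drops from 28.3 to 12.1 cfs between t = 15:30 and t = 19:30 (Δt = 4 h).
k = −Δt / ln(Q₂/Q₁) = −4 / ln(12.1/28.3) = 4.71 h.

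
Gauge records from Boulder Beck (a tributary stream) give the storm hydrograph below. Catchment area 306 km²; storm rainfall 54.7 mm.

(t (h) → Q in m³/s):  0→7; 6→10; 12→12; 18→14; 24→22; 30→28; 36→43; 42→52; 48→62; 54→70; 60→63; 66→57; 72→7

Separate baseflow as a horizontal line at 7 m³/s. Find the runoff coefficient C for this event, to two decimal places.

ΣQ_DR = 356.0 m³/s; V = ΣQ_DR·Δt = 7.690 × 10^6 m³.
Runoff depth d = V / A = 25.13 mm.
C = d / P = 25.13 / 54.7 = 0.46.

C ≈ 0.46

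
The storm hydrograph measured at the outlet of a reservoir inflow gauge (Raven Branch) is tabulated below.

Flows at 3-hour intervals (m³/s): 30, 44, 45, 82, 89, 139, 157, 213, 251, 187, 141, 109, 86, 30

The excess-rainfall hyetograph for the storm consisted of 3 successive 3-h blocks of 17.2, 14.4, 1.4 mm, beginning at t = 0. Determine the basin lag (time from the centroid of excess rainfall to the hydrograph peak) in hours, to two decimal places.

t_L ≈ 20.94 h

Centroid of excess rainfall: t_c = Σ P_i·t̄_i / ΣP_i = 3.0636 h (block centres at 1.5, 4.5, 7.5 h).
Hydrograph peak occurs at t = 24 h, so basin lag t_L = 24 − 3.0636 = 20.94 h.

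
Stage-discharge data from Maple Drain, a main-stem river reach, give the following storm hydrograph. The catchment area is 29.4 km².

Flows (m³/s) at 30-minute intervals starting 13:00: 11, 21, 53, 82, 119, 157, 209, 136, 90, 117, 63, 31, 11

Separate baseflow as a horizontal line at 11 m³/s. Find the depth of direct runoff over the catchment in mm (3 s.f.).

d ≈ 58.6 mm

Direct runoff: 0.0, 10.0, 42.0, 71.0, 108.0, 146.0, 198.0, 125.0, 79.0, 106.0, 52.0, 20.0, 0.0 m³/s; ΣQ_DR = 957.0 m³/s.
V = ΣQ_DR · Δt = 957.0 × 1800 s = 1.723 × 10^6 m³.
Over A = 29.4 km², depth = V / A = 58.6 mm.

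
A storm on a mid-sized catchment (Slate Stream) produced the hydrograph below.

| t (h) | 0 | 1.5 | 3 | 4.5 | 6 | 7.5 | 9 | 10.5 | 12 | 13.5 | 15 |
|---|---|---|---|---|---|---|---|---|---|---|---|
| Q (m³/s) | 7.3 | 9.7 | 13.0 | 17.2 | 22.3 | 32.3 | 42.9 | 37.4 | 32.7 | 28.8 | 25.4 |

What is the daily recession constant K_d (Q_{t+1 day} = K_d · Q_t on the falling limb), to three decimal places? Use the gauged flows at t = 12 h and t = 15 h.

Between t = 12 h and t = 15 h the flow falls from 32.7 to 25.4 m³/s over 2×1.5 h = 3 h.
Per-interval ratio K = (25.4/32.7)^(1/2) = 0.8813; K_d = K^(24/1.5) = 0.133.

K_d ≈ 0.133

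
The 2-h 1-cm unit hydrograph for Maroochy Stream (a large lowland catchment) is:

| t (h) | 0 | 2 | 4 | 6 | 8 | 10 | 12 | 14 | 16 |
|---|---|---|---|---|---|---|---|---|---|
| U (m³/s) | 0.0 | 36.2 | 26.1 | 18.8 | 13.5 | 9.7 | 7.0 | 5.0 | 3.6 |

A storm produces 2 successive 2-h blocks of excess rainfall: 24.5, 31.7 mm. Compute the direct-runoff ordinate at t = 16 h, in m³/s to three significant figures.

By discrete convolution, Q_j = Σ (P_i / 10 mm) · U_{j−i}.
At t = 16 h (j=8): Q = (24.5/10)·3.6 + (31.7/10)·5.0 = 24.7 m³/s.

Q ≈ 24.7 m³/s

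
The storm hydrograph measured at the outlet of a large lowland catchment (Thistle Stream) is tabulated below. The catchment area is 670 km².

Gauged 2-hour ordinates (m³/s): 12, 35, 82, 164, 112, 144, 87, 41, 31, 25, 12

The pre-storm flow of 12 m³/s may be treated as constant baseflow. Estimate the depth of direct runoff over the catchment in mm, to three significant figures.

d ≈ 6.59 mm

Direct runoff: 0.0, 23.0, 70.0, 152.0, 100.0, 132.0, 75.0, 29.0, 19.0, 13.0, 0.0 m³/s; ΣQ_DR = 613.0 m³/s.
V = ΣQ_DR · Δt = 613.0 × 7200 s = 4.414 × 10^6 m³.
Over A = 670 km², depth = V / A = 6.59 mm.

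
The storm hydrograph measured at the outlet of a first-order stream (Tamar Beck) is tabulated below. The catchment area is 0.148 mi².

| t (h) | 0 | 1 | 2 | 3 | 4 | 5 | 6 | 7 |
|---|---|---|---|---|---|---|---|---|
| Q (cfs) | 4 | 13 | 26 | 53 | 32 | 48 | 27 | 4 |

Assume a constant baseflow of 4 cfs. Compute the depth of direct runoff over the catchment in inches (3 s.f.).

d ≈ 1.83 in

Direct runoff: 0.0, 9.0, 22.0, 49.0, 28.0, 44.0, 23.0, 0.0 cfs; ΣQ_DR = 175.0 cfs.
V = ΣQ_DR · Δt = 175.0 × 3600 s = 6.300 × 10^5 ft³.
Over A = 0.148 mi², depth = V / A = 1.83 in.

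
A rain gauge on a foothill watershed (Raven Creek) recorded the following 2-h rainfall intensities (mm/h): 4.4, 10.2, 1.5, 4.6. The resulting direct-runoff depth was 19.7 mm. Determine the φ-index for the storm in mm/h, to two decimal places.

Only the 3 blocks with intensity above φ contribute runoff: 4.4, 10.2, 4.6 mm/h.
Σ(I−φ)·Δt = d  ⇒  (4.4+10.2+4.6 − 3φ)·2 = 19.7
φ = (19.20 − 19.7/2) / 3 = 3.12 mm/h.

φ ≈ 3.12 mm/h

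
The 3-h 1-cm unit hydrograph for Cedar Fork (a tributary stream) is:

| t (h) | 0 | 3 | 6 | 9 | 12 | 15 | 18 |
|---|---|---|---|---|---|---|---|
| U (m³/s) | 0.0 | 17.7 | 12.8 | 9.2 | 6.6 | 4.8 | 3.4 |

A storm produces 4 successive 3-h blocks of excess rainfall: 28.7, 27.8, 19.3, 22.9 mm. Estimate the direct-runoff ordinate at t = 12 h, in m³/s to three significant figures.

Q ≈ 110 m³/s

By discrete convolution, Q_j = Σ (P_i / 10 mm) · U_{j−i}.
At t = 12 h (j=4): Q = (28.7/10)·6.6 + (27.8/10)·9.2 + (19.3/10)·12.8 + (22.9/10)·17.7 = 110 m³/s.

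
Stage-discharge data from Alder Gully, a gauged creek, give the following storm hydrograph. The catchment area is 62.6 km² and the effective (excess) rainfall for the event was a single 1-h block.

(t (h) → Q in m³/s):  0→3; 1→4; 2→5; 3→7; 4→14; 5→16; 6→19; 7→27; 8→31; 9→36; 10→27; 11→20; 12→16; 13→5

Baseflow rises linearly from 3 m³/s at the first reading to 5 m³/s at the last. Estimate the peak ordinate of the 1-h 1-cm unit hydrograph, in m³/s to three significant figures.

Direct runoff: 0.00, 0.85, 1.69, 3.54, 10.38, 12.23, 15.08, 22.92, 26.77, 31.62, 22.46, 15.31, 11.15, 0.00 m³/s; ΣQ_DR = 174.0 m³/s, peak = 31.62 m³/s.
Runoff depth d = ΣQ_DR·Δt / A = 174.0 × 3600 / (62.6 km²) = 10.01 mm.
The 1-cm UH is the DRH scaled by (10 mm)/d, so U_p = 31.62 × 10/10.01 = 31.6 m³/s.

U_p ≈ 31.6 m³/s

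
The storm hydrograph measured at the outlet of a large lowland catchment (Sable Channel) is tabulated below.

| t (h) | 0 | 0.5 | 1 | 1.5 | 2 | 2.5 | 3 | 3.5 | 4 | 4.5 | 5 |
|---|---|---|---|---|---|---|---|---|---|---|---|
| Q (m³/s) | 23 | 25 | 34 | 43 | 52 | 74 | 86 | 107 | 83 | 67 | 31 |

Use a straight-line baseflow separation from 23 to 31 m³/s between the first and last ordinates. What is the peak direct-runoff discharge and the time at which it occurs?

Subtracting baseflow gives direct-runoff ordinates: 0.00, 1.20, 9.40, 17.60, 25.80, 47.00, 58.20, 78.40, 53.60, 36.80, 0.00 m³/s.
The maximum is 78.40 m³/s, occurring at the reading for t = 3.5 h.

Q_p = 78.40 m³/s at t = 3.5 h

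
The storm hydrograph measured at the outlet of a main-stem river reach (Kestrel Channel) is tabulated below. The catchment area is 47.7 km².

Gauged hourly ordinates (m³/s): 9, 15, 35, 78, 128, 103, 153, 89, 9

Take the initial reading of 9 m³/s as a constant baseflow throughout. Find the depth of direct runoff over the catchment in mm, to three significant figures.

d ≈ 40.6 mm

Direct runoff: 0.0, 6.0, 26.0, 69.0, 119.0, 94.0, 144.0, 80.0, 0.0 m³/s; ΣQ_DR = 538.0 m³/s.
V = ΣQ_DR · Δt = 538.0 × 3600 s = 1.937 × 10^6 m³.
Over A = 47.7 km², depth = V / A = 40.6 mm.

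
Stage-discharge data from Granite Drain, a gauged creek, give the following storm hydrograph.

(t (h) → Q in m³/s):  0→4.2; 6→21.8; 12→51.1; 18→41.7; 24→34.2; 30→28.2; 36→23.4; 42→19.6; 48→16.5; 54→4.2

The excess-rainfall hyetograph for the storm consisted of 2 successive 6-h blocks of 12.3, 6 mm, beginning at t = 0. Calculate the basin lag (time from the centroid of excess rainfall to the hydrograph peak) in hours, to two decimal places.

Centroid of excess rainfall: t_c = Σ P_i·t̄_i / ΣP_i = 4.9672 h (block centres at 3, 9 h).
Hydrograph peak occurs at t = 12 h, so basin lag t_L = 12 − 4.9672 = 7.03 h.

t_L ≈ 7.03 h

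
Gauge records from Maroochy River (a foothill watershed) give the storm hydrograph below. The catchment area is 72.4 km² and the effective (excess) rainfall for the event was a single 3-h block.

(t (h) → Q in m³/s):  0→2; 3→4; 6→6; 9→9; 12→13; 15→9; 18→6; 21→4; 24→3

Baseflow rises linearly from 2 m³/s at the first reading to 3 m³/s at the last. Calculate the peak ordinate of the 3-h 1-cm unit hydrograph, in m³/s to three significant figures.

U_p ≈ 21.0 m³/s

Direct runoff: 0.00, 1.88, 3.75, 6.62, 10.50, 6.38, 3.25, 1.12, 0.00 m³/s; ΣQ_DR = 33.50 m³/s, peak = 10.50 m³/s.
Runoff depth d = ΣQ_DR·Δt / A = 33.50 × 10800 / (72.4 km²) = 4.997 mm.
The 1-cm UH is the DRH scaled by (10 mm)/d, so U_p = 10.50 × 10/4.997 = 21.0 m³/s.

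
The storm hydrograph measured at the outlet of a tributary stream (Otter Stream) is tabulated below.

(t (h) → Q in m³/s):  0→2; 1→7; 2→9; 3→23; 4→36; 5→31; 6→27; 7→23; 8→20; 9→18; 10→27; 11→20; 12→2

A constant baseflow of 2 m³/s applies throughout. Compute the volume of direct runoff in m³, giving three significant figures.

V ≈ 7.88 × 10^5 m³

Direct-runoff ordinates (Q − Q_b): 0.0, 5.0, 7.0, 21.0, 34.0, 29.0, 25.0, 21.0, 18.0, 16.0, 25.0, 18.0, 0.0 m³/s.
ΣQ_DR = 219.0 m³/s.
With Δt = 1 h = 3600 s, V = ΣQ_DR · Δt = 219.0 × 3600 = 7.88 × 10^5 m³.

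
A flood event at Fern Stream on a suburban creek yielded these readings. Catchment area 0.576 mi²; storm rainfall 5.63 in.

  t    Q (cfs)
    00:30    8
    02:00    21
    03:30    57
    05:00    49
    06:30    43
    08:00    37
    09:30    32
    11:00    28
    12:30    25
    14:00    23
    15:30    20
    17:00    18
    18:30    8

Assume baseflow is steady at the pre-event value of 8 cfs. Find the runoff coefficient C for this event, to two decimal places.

C ≈ 0.19

ΣQ_DR = 265.0 cfs; V = ΣQ_DR·Δt = 1.431 × 10^6 ft³.
Runoff depth d = V / A = 1.069 in.
C = d / P = 1.069 / 5.63 = 0.19.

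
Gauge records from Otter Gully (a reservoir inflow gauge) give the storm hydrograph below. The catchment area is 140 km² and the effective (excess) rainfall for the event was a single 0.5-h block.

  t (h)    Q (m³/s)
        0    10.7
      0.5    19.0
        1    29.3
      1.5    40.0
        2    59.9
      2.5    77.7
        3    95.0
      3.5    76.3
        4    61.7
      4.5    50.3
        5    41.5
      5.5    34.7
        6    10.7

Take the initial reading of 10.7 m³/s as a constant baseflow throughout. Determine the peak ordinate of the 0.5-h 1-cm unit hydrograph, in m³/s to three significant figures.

U_p ≈ 140 m³/s

Direct runoff: 0.0, 8.3, 18.6, 29.3, 49.2, 67.0, 84.3, 65.6, 51.0, 39.6, 30.8, 24.0, 0.0 m³/s; ΣQ_DR = 467.7 m³/s, peak = 84.3 m³/s.
Runoff depth d = ΣQ_DR·Δt / A = 467.7 × 1800 / (140 km²) = 6.013 mm.
The 1-cm UH is the DRH scaled by (10 mm)/d, so U_p = 84.3 × 10/6.013 = 140 m³/s.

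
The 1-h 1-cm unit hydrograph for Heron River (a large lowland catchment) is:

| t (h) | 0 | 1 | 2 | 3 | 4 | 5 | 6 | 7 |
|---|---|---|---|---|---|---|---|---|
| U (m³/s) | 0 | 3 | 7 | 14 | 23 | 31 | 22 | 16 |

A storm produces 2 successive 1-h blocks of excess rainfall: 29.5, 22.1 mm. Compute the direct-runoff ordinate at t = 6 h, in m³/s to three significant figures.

By discrete convolution, Q_j = Σ (P_i / 10 mm) · U_{j−i}.
At t = 6 h (j=6): Q = (29.5/10)·22 + (22.1/10)·31 = 133 m³/s.

Q ≈ 133 m³/s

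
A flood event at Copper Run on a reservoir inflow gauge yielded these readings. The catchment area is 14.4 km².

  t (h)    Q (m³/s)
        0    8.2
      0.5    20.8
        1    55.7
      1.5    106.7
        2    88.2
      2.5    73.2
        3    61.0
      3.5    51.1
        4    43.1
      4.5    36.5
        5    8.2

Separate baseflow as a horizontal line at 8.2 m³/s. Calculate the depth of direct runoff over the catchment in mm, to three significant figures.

d ≈ 57.8 mm

Direct runoff: 0.0, 12.6, 47.5, 98.5, 80.0, 65.0, 52.8, 42.9, 34.9, 28.3, 0.0 m³/s; ΣQ_DR = 462.5 m³/s.
V = ΣQ_DR · Δt = 462.5 × 1800 s = 8.325 × 10^5 m³.
Over A = 14.4 km², depth = V / A = 57.8 mm.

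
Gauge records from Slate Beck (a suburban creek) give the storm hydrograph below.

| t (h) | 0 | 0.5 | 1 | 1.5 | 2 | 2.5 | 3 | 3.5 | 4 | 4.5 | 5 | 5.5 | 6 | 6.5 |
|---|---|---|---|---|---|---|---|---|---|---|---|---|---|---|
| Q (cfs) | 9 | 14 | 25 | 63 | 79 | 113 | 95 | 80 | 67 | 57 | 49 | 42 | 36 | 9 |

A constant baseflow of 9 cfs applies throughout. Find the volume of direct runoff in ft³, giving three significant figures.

Direct-runoff ordinates (Q − Q_b): 0.0, 5.0, 16.0, 54.0, 70.0, 104.0, 86.0, 71.0, 58.0, 48.0, 40.0, 33.0, 27.0, 0.0 cfs.
ΣQ_DR = 612.0 cfs.
With Δt = 0.5 h = 1800 s, V = ΣQ_DR · Δt = 612.0 × 1800 = 1.10 × 10^6 ft³.

V ≈ 1.10 × 10^6 ft³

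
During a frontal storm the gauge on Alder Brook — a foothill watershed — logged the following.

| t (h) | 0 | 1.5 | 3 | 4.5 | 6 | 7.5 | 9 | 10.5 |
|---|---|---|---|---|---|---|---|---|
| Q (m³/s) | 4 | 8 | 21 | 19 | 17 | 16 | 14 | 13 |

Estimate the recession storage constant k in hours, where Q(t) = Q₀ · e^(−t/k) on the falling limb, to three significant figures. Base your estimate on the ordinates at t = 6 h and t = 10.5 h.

k ≈ 16.8 h

On the falling limb, Q drops from 17 to 13 m³/s between t = 6 h and t = 10.5 h (Δt = 4.5 h).
k = −Δt / ln(Q₂/Q₁) = −4.5 / ln(13/17) = 16.8 h.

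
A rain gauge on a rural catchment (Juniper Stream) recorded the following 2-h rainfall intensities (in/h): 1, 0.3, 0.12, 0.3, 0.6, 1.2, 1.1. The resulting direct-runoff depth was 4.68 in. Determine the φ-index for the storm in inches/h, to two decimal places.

φ ≈ 0.39 in/h

Only the 4 blocks with intensity above φ contribute runoff: 1, 0.6, 1.2, 1.1 in/h.
Σ(I−φ)·Δt = d  ⇒  (1+0.6+1.2+1.1 − 4φ)·2 = 4.68
φ = (3.900 − 4.68/2) / 4 = 0.39 in/h.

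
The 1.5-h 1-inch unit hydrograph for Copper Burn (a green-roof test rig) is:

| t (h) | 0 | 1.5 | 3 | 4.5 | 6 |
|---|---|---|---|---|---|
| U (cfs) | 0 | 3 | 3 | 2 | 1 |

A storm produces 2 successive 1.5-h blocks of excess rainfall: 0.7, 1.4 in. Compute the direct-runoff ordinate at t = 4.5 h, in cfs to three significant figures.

Q ≈ 5.60 cfs

By discrete convolution, Q_j = Σ (P_i / 1 in) · U_{j−i}.
At t = 4.5 h (j=3): Q = (0.7/1)·2 + (1.4/1)·3 = 5.60 cfs.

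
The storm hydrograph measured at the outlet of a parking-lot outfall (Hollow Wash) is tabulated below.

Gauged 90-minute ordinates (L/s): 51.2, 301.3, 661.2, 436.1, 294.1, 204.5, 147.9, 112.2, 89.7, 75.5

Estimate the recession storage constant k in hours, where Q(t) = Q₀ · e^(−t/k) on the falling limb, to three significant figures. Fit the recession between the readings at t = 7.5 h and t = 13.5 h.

k ≈ 6.02 h

On the falling limb, Q drops from 204.5 to 75.5 L/s between t = 7.5 h and t = 13.5 h (Δt = 6 h).
k = −Δt / ln(Q₂/Q₁) = −6 / ln(75.5/204.5) = 6.02 h.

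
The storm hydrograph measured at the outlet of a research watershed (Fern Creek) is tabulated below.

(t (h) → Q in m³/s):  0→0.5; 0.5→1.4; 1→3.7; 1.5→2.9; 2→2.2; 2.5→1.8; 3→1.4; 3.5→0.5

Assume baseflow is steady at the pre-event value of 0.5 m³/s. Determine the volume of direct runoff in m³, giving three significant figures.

V ≈ 18700 m³

Direct-runoff ordinates (Q − Q_b): 0.0, 0.9, 3.2, 2.4, 1.7, 1.3, 0.9, 0.0 m³/s.
ΣQ_DR = 10.40 m³/s.
With Δt = 0.5 h = 1800 s, V = ΣQ_DR · Δt = 10.40 × 1800 = 18700 m³.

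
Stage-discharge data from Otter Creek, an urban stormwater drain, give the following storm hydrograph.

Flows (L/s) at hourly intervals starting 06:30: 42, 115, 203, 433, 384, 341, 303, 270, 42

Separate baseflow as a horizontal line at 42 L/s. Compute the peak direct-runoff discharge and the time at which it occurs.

Subtracting baseflow gives direct-runoff ordinates: 0.0, 73.0, 161.0, 391.0, 342.0, 299.0, 261.0, 228.0, 0.0 L/s.
The maximum is 391.0 L/s, occurring at the reading for t = 09:30.

Q_p = 391.0 L/s at t = 09:30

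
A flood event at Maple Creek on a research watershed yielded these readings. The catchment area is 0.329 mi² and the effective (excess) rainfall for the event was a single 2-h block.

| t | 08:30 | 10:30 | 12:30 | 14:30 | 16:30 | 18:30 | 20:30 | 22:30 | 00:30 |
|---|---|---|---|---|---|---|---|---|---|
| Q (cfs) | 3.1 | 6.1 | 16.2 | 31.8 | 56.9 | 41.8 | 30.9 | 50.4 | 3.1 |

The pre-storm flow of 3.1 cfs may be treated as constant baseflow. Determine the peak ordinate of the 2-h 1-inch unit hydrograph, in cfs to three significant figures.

U_p ≈ 26.9 cfs

Direct runoff: 0.0, 3.0, 13.1, 28.7, 53.8, 38.7, 27.8, 47.3, 0.0 cfs; ΣQ_DR = 212.4 cfs, peak = 53.8 cfs.
Runoff depth d = ΣQ_DR·Δt / A = 212.4 × 7200 / (0.329 mi²) = 2.001 in.
The 1-inch UH is the DRH scaled by (1 in)/d, so U_p = 53.8 × 1/2.001 = 26.9 cfs.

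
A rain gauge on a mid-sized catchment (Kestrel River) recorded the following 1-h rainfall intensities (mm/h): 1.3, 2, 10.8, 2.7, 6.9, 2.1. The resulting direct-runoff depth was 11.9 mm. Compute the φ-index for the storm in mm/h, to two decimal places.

φ ≈ 2.90 mm/h

Only the 2 blocks with intensity above φ contribute runoff: 10.8, 6.9 mm/h.
Σ(I−φ)·Δt = d  ⇒  (10.8+6.9 − 2φ)·1 = 11.9
φ = (17.70 − 11.9/1) / 2 = 2.90 mm/h.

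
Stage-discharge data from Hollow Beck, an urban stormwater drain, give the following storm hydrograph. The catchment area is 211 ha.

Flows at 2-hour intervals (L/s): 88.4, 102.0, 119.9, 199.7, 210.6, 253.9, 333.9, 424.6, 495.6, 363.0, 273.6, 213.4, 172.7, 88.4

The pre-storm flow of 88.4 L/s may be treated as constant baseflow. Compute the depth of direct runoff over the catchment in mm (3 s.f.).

Direct runoff: 0.0, 13.6, 31.5, 111.3, 122.2, 165.5, 245.5, 336.2, 407.2, 274.6, 185.2, 125.0, 84.3, 0.0 L/s; ΣQ_DR = 2102 L/s.
V = ΣQ_DR · Δt = 2102 × 7200 s = 1.514 × 10^7 L.
Over A = 211 ha, depth = V / A = 7.17 mm.

d ≈ 7.17 mm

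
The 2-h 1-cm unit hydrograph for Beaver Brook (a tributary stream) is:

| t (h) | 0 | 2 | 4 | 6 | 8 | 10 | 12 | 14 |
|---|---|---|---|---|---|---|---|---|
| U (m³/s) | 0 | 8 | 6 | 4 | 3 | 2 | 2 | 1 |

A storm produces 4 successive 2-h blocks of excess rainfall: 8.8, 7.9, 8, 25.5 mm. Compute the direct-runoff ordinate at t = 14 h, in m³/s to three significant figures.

By discrete convolution, Q_j = Σ (P_i / 10 mm) · U_{j−i}.
At t = 14 h (j=7): Q = (8.8/10)·1 + (7.9/10)·2 + (8/10)·2 + (25.5/10)·3 = 11.7 m³/s.

Q ≈ 11.7 m³/s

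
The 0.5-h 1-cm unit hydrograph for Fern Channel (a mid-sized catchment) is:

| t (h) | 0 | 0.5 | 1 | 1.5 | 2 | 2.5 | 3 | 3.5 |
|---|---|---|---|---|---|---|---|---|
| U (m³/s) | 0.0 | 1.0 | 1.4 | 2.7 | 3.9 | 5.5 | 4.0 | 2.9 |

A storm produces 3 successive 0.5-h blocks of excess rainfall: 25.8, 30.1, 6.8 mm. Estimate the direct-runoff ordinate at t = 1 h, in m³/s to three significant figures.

Q ≈ 6.62 m³/s

By discrete convolution, Q_j = Σ (P_i / 10 mm) · U_{j−i}.
At t = 1 h (j=2): Q = (25.8/10)·1.4 + (30.1/10)·1.0 + (6.8/10)·0.0 = 6.62 m³/s.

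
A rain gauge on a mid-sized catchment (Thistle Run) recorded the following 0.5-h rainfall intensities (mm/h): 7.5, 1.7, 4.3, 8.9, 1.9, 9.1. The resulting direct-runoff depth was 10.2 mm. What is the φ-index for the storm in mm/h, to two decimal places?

Only the 4 blocks with intensity above φ contribute runoff: 7.5, 4.3, 8.9, 9.1 mm/h.
Σ(I−φ)·Δt = d  ⇒  (7.5+4.3+8.9+9.1 − 4φ)·0.5 = 10.2
φ = (29.80 − 10.2/0.5) / 4 = 2.35 mm/h.

φ ≈ 2.35 mm/h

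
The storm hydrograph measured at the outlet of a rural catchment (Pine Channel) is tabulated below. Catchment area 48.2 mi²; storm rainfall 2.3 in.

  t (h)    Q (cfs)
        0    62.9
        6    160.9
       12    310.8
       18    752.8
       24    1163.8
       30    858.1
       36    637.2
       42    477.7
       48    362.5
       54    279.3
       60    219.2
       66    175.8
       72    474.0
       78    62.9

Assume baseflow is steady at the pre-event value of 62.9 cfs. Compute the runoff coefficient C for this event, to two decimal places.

C ≈ 0.43

ΣQ_DR = 5117 cfs; V = ΣQ_DR·Δt = 1.105 × 10^8 ft³.
Runoff depth d = V / A = 0.9871 in.
C = d / P = 0.9871 / 2.3 = 0.43.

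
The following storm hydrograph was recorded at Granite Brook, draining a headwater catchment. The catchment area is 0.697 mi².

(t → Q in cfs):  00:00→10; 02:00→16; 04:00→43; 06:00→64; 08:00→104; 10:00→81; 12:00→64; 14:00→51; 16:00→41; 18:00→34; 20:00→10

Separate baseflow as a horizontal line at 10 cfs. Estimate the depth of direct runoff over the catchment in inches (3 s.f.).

d ≈ 1.81 in

Direct runoff: 0.0, 6.0, 33.0, 54.0, 94.0, 71.0, 54.0, 41.0, 31.0, 24.0, 0.0 cfs; ΣQ_DR = 408.0 cfs.
V = ΣQ_DR · Δt = 408.0 × 7200 s = 2.938 × 10^6 ft³.
Over A = 0.697 mi², depth = V / A = 1.81 in.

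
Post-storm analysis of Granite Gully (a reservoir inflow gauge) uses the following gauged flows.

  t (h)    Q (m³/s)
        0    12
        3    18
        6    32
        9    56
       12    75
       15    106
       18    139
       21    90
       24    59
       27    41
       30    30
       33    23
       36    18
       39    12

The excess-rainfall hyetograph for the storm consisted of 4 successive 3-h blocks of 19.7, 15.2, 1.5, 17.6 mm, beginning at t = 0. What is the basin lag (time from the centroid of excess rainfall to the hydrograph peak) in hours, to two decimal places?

t_L ≈ 12.56 h

Centroid of excess rainfall: t_c = Σ P_i·t̄_i / ΣP_i = 5.4444 h (block centres at 1.5, 4.5, 7.5, 10.5 h).
Hydrograph peak occurs at t = 18 h, so basin lag t_L = 18 − 5.4444 = 12.56 h.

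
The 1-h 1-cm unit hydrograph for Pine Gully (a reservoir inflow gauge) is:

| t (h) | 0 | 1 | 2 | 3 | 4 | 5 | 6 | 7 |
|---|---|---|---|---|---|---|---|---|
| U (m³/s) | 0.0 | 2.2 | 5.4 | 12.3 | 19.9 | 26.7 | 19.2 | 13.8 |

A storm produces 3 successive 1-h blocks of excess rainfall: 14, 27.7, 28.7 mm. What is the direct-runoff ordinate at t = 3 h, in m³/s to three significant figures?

By discrete convolution, Q_j = Σ (P_i / 10 mm) · U_{j−i}.
At t = 3 h (j=3): Q = (14/10)·12.3 + (27.7/10)·5.4 + (28.7/10)·2.2 = 38.5 m³/s.

Q ≈ 38.5 m³/s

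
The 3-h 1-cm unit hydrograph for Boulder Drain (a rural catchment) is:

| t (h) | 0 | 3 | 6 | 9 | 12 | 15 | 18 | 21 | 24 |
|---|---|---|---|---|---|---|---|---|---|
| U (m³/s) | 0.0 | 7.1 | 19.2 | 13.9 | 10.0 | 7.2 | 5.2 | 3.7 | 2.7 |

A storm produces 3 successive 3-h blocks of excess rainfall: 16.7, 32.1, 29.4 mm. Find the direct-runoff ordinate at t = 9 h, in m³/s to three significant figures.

Q ≈ 106 m³/s

By discrete convolution, Q_j = Σ (P_i / 10 mm) · U_{j−i}.
At t = 9 h (j=3): Q = (16.7/10)·13.9 + (32.1/10)·19.2 + (29.4/10)·7.1 = 106 m³/s.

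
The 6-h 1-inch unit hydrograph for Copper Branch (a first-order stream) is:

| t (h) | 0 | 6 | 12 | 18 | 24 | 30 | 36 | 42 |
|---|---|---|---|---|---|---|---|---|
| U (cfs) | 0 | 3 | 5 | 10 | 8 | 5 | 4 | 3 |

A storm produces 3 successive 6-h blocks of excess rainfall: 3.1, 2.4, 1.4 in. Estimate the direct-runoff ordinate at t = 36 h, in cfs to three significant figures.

By discrete convolution, Q_j = Σ (P_i / 1 in) · U_{j−i}.
At t = 36 h (j=6): Q = (3.1/1)·4 + (2.4/1)·5 + (1.4/1)·8 = 35.6 cfs.

Q ≈ 35.6 cfs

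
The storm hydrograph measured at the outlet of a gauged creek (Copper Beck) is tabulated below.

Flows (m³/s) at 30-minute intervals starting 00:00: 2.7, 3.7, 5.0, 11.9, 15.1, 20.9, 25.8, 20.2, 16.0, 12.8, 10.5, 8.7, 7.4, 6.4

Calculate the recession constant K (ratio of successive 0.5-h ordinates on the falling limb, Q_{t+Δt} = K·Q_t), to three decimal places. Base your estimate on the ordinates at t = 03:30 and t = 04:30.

K ≈ 0.796

Using the recession-limb readings at t = 03:30 and t = 04:30: Q falls from 20.2 to 12.8 m³/s over 2 intervals.
K = (Q₂/Q₁)^(1/2) = (12.8/20.2)^(1/2) = 0.796.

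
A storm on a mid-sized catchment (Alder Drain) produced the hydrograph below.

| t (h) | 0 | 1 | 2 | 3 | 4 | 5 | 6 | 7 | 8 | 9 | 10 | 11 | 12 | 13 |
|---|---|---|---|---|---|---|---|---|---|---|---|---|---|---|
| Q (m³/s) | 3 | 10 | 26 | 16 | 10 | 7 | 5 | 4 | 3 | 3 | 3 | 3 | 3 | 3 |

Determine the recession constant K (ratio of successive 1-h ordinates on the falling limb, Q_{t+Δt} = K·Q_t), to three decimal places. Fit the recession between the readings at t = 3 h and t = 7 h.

Using the recession-limb readings at t = 3 h and t = 7 h: Q falls from 16 to 4 m³/s over 4 intervals.
K = (Q₂/Q₁)^(1/4) = (4/16)^(1/4) = 0.707.

K ≈ 0.707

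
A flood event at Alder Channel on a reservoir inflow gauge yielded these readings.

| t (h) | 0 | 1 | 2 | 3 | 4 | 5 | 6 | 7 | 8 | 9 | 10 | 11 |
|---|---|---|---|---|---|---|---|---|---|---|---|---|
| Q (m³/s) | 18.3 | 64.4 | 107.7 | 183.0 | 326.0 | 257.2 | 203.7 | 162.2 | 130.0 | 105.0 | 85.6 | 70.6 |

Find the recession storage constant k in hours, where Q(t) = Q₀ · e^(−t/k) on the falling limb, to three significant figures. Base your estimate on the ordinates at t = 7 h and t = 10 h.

On the falling limb, Q drops from 162.2 to 85.6 m³/s between t = 7 h and t = 10 h (Δt = 3 h).
k = −Δt / ln(Q₂/Q₁) = −3 / ln(85.6/162.2) = 4.69 h.

k ≈ 4.69 h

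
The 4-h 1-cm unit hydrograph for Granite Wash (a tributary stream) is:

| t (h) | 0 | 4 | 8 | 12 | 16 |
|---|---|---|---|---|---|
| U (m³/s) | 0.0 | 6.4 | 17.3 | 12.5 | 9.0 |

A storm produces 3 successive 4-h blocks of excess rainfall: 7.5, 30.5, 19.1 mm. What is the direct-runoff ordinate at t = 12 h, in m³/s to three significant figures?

By discrete convolution, Q_j = Σ (P_i / 10 mm) · U_{j−i}.
At t = 12 h (j=3): Q = (7.5/10)·12.5 + (30.5/10)·17.3 + (19.1/10)·6.4 = 74.4 m³/s.

Q ≈ 74.4 m³/s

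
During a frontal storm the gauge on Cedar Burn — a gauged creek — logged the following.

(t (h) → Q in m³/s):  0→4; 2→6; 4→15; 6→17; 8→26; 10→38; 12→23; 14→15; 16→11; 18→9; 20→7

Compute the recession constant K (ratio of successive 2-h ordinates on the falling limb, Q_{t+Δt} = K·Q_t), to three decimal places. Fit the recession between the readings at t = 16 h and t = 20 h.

Using the recession-limb readings at t = 16 h and t = 20 h: Q falls from 11 to 7 m³/s over 2 intervals.
K = (Q₂/Q₁)^(1/2) = (7/11)^(1/2) = 0.798.

K ≈ 0.798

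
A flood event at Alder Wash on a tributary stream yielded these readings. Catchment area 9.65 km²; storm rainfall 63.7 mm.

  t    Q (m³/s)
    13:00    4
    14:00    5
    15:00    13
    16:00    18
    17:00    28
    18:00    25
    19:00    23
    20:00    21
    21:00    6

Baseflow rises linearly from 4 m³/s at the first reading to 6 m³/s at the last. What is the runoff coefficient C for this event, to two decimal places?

ΣQ_DR = 98.00 m³/s; V = ΣQ_DR·Δt = 3.528 × 10^5 m³.
Runoff depth d = V / A = 36.56 mm.
C = d / P = 36.56 / 63.7 = 0.57.

C ≈ 0.57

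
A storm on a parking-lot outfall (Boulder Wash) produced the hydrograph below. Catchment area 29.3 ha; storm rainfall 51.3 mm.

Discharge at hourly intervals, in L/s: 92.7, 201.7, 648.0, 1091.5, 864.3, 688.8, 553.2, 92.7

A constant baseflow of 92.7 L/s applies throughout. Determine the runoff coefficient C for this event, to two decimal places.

C ≈ 0.84

ΣQ_DR = 3491 L/s; V = ΣQ_DR·Δt = 1.257 × 10^7 L.
Runoff depth d = V / A = 42.90 mm.
C = d / P = 42.90 / 51.3 = 0.84.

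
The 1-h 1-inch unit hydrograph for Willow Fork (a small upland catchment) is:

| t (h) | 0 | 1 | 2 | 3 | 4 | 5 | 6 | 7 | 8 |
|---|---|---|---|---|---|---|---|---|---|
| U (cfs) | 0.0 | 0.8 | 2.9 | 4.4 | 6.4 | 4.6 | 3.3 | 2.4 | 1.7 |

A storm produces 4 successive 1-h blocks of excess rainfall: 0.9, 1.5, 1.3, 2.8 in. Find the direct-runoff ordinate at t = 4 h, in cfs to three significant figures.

Q ≈ 18.4 cfs

By discrete convolution, Q_j = Σ (P_i / 1 in) · U_{j−i}.
At t = 4 h (j=4): Q = (0.9/1)·6.4 + (1.5/1)·4.4 + (1.3/1)·2.9 + (2.8/1)·0.8 = 18.4 cfs.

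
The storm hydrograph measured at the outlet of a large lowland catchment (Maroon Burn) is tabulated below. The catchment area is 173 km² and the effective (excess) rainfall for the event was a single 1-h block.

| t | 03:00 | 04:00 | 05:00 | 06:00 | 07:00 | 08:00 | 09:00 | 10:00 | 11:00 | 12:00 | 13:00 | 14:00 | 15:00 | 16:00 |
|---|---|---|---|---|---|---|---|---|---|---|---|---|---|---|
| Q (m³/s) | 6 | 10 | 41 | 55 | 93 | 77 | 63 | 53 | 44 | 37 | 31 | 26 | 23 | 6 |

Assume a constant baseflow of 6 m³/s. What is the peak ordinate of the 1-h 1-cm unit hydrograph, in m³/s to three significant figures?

U_p ≈ 86.9 m³/s

Direct runoff: 0.0, 4.0, 35.0, 49.0, 87.0, 71.0, 57.0, 47.0, 38.0, 31.0, 25.0, 20.0, 17.0, 0.0 m³/s; ΣQ_DR = 481.0 m³/s, peak = 87.0 m³/s.
Runoff depth d = ΣQ_DR·Δt / A = 481.0 × 3600 / (173 km²) = 10.01 mm.
The 1-cm UH is the DRH scaled by (10 mm)/d, so U_p = 87.0 × 10/10.01 = 86.9 m³/s.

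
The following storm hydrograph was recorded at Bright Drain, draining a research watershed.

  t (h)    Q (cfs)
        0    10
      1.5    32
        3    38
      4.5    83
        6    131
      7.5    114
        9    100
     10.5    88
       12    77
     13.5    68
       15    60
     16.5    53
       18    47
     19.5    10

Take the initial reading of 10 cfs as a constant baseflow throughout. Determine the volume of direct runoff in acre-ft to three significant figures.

V ≈ 95.6 acre-ft

Direct-runoff ordinates (Q − Q_b): 0.0, 22.0, 28.0, 73.0, 121.0, 104.0, 90.0, 78.0, 67.0, 58.0, 50.0, 43.0, 37.0, 0.0 cfs.
ΣQ_DR = 771.0 cfs.
With Δt = 1.5 h = 5400 s, V = ΣQ_DR · Δt = 771.0 × 5400 = 4.16 × 10^6 ft³ = 95.6 acre-ft.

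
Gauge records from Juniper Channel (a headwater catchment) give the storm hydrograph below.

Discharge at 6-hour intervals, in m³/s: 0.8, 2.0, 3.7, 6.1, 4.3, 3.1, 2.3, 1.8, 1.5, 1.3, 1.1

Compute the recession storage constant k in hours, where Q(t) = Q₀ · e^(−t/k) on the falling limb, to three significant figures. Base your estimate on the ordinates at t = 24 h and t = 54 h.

k ≈ 25.1 h

On the falling limb, Q drops from 4.3 to 1.3 m³/s between t = 24 h and t = 54 h (Δt = 30 h).
k = −Δt / ln(Q₂/Q₁) = −30 / ln(1.3/4.3) = 25.1 h.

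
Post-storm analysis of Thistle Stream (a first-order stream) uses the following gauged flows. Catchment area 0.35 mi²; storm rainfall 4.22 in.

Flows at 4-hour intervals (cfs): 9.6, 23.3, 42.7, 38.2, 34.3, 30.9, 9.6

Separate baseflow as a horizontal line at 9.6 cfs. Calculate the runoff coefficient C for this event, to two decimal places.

ΣQ_DR = 121.4 cfs; V = ΣQ_DR·Δt = 1.748 × 10^6 ft³.
Runoff depth d = V / A = 2.150 in.
C = d / P = 2.150 / 4.22 = 0.51.

C ≈ 0.51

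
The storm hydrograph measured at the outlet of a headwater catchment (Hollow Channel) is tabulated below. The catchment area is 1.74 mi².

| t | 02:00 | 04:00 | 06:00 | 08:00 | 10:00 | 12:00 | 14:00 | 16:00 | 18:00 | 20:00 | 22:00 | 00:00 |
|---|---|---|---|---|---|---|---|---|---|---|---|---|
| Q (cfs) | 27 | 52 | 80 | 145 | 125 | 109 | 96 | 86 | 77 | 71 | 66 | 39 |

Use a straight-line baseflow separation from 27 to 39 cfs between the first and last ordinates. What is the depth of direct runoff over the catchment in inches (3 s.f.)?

d ≈ 1.03 in

Direct runoff: 0.00, 23.91, 50.82, 114.73, 93.64, 76.55, 62.45, 51.36, 41.27, 34.18, 28.09, 0.00 cfs; ΣQ_DR = 577.0 cfs.
V = ΣQ_DR · Δt = 577.0 × 7200 s = 4.154 × 10^6 ft³.
Over A = 1.74 mi², depth = V / A = 1.03 in.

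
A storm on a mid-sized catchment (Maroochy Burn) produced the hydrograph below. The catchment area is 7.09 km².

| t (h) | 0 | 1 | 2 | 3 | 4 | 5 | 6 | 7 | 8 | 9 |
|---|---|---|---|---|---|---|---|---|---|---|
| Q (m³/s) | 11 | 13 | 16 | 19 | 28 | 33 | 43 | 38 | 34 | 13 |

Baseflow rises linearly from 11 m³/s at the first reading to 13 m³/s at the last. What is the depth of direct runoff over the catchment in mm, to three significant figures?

Direct runoff: 0.00, 1.78, 4.56, 7.33, 16.11, 20.89, 30.67, 25.44, 21.22, 0.00 m³/s; ΣQ_DR = 128.0 m³/s.
V = ΣQ_DR · Δt = 128.0 × 3600 s = 4.608 × 10^5 m³.
Over A = 7.09 km², depth = V / A = 65.0 mm.

d ≈ 65.0 mm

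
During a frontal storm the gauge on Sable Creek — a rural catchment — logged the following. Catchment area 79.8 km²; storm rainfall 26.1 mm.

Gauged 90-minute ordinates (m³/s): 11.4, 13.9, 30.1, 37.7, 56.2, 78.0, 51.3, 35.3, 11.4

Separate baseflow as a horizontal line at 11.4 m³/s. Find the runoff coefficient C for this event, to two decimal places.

ΣQ_DR = 222.7 m³/s; V = ΣQ_DR·Δt = 1.203 × 10^6 m³.
Runoff depth d = V / A = 15.07 mm.
C = d / P = 15.07 / 26.1 = 0.58.

C ≈ 0.58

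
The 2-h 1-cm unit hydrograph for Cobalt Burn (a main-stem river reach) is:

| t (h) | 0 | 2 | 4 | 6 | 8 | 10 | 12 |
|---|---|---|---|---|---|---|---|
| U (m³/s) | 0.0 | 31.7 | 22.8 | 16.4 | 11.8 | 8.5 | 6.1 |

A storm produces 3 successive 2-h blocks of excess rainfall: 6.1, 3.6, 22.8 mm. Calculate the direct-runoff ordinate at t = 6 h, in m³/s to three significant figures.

By discrete convolution, Q_j = Σ (P_i / 10 mm) · U_{j−i}.
At t = 6 h (j=3): Q = (6.1/10)·16.4 + (3.6/10)·22.8 + (22.8/10)·31.7 = 90.5 m³/s.

Q ≈ 90.5 m³/s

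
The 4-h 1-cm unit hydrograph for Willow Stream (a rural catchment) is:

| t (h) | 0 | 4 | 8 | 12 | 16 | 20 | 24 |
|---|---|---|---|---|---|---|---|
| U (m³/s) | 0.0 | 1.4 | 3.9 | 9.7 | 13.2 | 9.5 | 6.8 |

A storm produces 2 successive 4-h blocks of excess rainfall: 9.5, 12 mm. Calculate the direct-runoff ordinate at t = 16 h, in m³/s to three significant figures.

Q ≈ 24.2 m³/s

By discrete convolution, Q_j = Σ (P_i / 10 mm) · U_{j−i}.
At t = 16 h (j=4): Q = (9.5/10)·13.2 + (12/10)·9.7 = 24.2 m³/s.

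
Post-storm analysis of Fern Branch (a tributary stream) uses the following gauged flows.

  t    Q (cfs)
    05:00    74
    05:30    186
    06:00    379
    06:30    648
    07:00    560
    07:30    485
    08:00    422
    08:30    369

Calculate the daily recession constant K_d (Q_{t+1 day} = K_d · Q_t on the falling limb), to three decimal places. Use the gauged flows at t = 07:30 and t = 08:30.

Between t = 07:30 and t = 08:30 the flow falls from 485 to 369 cfs over 2×0.5 h = 1 h.
Per-interval ratio K = (369/485)^(1/2) = 0.8723; K_d = K^(24/0.5) = 0.001.

K_d ≈ 0.001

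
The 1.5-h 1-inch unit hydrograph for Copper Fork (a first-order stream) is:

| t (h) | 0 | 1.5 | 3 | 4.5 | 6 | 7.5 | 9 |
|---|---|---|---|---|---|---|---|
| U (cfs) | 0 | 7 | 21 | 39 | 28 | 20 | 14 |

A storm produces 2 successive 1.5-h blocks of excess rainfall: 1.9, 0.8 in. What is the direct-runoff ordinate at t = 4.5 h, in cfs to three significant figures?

Q ≈ 90.9 cfs

By discrete convolution, Q_j = Σ (P_i / 1 in) · U_{j−i}.
At t = 4.5 h (j=3): Q = (1.9/1)·39 + (0.8/1)·21 = 90.9 cfs.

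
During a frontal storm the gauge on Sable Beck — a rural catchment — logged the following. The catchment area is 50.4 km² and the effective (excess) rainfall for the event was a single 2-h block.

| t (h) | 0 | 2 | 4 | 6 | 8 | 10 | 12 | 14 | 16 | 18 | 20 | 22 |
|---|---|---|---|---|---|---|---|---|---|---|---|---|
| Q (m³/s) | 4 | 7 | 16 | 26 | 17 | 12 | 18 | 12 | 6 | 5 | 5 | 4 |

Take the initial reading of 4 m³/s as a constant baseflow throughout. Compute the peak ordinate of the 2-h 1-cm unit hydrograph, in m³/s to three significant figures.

U_p ≈ 18.3 m³/s

Direct runoff: 0.0, 3.0, 12.0, 22.0, 13.0, 8.0, 14.0, 8.0, 2.0, 1.0, 1.0, 0.0 m³/s; ΣQ_DR = 84.00 m³/s, peak = 22.0 m³/s.
Runoff depth d = ΣQ_DR·Δt / A = 84.00 × 7200 / (50.4 km²) = 12.00 mm.
The 1-cm UH is the DRH scaled by (10 mm)/d, so U_p = 22.0 × 10/12.00 = 18.3 m³/s.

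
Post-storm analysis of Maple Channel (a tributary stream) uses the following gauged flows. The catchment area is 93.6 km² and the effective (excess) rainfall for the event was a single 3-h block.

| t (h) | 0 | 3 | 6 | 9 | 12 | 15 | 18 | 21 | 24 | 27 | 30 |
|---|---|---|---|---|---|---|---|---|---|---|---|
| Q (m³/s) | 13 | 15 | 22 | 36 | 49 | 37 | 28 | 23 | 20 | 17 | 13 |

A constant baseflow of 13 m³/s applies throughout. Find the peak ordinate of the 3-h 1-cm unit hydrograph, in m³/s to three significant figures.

Direct runoff: 0.0, 2.0, 9.0, 23.0, 36.0, 24.0, 15.0, 10.0, 7.0, 4.0, 0.0 m³/s; ΣQ_DR = 130.0 m³/s, peak = 36.0 m³/s.
Runoff depth d = ΣQ_DR·Δt / A = 130.0 × 10800 / (93.6 km²) = 15.00 mm.
The 1-cm UH is the DRH scaled by (10 mm)/d, so U_p = 36.0 × 10/15.00 = 24.0 m³/s.

U_p ≈ 24.0 m³/s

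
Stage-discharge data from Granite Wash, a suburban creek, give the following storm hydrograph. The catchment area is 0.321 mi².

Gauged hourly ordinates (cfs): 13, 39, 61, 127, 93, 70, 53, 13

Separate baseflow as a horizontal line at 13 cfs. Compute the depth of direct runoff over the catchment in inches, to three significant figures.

Direct runoff: 0.0, 26.0, 48.0, 114.0, 80.0, 57.0, 40.0, 0.0 cfs; ΣQ_DR = 365.0 cfs.
V = ΣQ_DR · Δt = 365.0 × 3600 s = 1.314 × 10^6 ft³.
Over A = 0.321 mi², depth = V / A = 1.76 in.

d ≈ 1.76 in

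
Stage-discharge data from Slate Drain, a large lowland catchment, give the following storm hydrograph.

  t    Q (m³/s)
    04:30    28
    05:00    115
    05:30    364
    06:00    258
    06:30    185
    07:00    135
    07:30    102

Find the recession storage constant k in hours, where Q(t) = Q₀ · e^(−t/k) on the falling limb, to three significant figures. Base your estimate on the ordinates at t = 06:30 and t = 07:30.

On the falling limb, Q drops from 185 to 102 m³/s between t = 06:30 and t = 07:30 (Δt = 1 h).
k = −Δt / ln(Q₂/Q₁) = −1 / ln(102/185) = 1.68 h.

k ≈ 1.68 h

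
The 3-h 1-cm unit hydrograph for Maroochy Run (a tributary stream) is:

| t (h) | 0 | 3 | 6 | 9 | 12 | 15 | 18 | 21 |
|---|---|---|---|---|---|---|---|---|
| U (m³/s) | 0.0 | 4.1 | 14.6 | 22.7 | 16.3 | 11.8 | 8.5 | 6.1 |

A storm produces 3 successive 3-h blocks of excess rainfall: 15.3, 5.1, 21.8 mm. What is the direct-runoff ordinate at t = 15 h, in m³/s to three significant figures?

Q ≈ 75.9 m³/s

By discrete convolution, Q_j = Σ (P_i / 10 mm) · U_{j−i}.
At t = 15 h (j=5): Q = (15.3/10)·11.8 + (5.1/10)·16.3 + (21.8/10)·22.7 = 75.9 m³/s.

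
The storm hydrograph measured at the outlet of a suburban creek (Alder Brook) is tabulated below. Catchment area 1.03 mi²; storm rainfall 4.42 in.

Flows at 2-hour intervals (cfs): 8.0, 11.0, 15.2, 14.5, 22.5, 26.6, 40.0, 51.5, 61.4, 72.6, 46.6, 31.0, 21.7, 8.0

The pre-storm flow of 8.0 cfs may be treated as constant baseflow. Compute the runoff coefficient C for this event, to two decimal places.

ΣQ_DR = 318.6 cfs; V = ΣQ_DR·Δt = 2.294 × 10^6 ft³.
Runoff depth d = V / A = 0.9586 in.
C = d / P = 0.9586 / 4.42 = 0.22.

C ≈ 0.22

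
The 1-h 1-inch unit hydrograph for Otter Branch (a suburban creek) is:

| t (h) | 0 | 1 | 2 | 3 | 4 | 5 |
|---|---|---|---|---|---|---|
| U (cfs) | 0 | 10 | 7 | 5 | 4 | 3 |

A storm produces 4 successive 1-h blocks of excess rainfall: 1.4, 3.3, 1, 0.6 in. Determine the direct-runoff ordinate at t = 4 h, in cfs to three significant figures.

By discrete convolution, Q_j = Σ (P_i / 1 in) · U_{j−i}.
At t = 4 h (j=4): Q = (1.4/1)·4 + (3.3/1)·5 + (1/1)·7 + (0.6/1)·10 = 35.1 cfs.

Q ≈ 35.1 cfs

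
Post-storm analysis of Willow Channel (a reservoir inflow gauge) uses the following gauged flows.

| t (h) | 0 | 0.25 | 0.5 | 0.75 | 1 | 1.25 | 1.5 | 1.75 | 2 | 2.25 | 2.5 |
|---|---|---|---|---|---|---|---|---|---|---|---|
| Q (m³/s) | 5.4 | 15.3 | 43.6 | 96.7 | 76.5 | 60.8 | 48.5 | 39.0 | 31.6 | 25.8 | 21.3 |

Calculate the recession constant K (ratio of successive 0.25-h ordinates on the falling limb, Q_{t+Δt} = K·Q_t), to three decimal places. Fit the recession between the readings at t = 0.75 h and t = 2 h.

K ≈ 0.800

Using the recession-limb readings at t = 0.75 h and t = 2 h: Q falls from 96.7 to 31.6 m³/s over 5 intervals.
K = (Q₂/Q₁)^(1/5) = (31.6/96.7)^(1/5) = 0.800.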